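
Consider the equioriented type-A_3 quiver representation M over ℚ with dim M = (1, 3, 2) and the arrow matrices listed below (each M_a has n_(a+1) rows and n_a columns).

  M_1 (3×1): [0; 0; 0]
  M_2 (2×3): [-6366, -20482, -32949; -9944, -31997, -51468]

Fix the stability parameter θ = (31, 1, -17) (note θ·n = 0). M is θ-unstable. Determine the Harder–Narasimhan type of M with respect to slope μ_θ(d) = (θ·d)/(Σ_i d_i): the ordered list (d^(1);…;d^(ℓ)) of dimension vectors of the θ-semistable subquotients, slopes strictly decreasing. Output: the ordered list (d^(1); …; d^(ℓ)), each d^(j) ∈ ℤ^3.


Barcode: M ≅ I[1,1], I[2,2], I[2,3]^2. HN layers by μ_θ (3 steps, strictly decreasing):
  μ^(1)=31; μ^(2)=1; μ^(3)=-8

((1, 0, 0); (0, 1, 0); (0, 2, 2))


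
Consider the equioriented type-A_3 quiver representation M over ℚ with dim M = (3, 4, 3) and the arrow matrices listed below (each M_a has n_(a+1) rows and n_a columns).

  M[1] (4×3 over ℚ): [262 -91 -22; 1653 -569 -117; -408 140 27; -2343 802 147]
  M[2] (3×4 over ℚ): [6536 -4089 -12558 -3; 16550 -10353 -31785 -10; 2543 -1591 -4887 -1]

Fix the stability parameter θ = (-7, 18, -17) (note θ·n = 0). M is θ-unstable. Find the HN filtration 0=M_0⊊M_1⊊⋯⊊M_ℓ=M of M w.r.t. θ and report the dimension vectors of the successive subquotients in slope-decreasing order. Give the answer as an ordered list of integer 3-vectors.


Barcode: M ≅ I[1,3]^3, I[2,2]. HN layers by μ_θ (3 steps, strictly decreasing):
  μ^(1)=18; μ^(2)=1/2; μ^(3)=-7

((0, 1, 0); (0, 3, 3); (3, 0, 0))


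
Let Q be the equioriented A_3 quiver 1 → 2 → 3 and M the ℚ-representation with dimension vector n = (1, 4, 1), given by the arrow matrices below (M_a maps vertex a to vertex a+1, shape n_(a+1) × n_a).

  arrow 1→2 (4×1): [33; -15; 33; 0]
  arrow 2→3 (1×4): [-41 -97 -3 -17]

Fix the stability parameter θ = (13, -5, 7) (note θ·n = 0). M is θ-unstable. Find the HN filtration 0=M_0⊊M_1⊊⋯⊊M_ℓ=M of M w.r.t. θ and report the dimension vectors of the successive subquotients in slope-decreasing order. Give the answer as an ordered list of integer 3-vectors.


Via rank(M_{q-1}∘⋯∘M_p): M ≅ I[1,3], I[2,2]^3.
μ_θ-semistable layers: μ^(1)=7; μ^(2)=4; μ^(3)=-5

((0, 0, 1); (1, 1, 0); (0, 3, 0))


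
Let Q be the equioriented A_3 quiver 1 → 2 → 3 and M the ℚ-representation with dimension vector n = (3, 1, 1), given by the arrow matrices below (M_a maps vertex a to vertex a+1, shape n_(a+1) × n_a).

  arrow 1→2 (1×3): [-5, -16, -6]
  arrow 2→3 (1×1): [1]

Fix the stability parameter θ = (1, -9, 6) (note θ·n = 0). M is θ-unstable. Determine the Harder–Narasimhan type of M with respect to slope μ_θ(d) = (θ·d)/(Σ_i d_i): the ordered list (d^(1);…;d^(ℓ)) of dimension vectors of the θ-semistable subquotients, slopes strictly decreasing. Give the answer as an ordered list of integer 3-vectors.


Interval decomposition of M: I[1,1]^2, I[1,3].
HN type (ℓ=3): μ^(1)=6; μ^(2)=1; μ^(3)=-4

((0, 0, 1); (2, 0, 0); (1, 1, 0))


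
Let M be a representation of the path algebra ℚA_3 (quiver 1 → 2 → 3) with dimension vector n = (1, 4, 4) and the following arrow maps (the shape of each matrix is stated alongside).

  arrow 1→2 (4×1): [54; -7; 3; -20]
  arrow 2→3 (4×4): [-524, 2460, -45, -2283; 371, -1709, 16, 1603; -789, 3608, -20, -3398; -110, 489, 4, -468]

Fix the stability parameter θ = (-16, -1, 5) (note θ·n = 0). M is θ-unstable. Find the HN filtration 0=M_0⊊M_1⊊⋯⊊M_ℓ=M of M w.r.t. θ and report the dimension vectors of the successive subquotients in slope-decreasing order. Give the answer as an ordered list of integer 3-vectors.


Interval decomposition of M: I[1,3], I[2,3]^3.
HN type (ℓ=3): μ^(1)=5; μ^(2)=-1; μ^(3)=-16

((0, 0, 4); (0, 4, 0); (1, 0, 0))


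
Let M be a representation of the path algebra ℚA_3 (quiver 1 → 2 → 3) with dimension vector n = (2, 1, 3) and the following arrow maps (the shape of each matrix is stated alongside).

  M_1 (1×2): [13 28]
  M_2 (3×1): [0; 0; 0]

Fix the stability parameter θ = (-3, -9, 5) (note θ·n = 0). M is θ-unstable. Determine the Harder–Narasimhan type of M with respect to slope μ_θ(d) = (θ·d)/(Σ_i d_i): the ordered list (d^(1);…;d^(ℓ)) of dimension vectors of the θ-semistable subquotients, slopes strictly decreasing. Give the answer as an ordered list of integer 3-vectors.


Barcode: M ≅ I[1,1], I[1,2], I[3,3]^3. HN layers by μ_θ (3 steps, strictly decreasing):
  μ^(1)=5; μ^(2)=-3; μ^(3)=-6

((0, 0, 3); (1, 0, 0); (1, 1, 0))


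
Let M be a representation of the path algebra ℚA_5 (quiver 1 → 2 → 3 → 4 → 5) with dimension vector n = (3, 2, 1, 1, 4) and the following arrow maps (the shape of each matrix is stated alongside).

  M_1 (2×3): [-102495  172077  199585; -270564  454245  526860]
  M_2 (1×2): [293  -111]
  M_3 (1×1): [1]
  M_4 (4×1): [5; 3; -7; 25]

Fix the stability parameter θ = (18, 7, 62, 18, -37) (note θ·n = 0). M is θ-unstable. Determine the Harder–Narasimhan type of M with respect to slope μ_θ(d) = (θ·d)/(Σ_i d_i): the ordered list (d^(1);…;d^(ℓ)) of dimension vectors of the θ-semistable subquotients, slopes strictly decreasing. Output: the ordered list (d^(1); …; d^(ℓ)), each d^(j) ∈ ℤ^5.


Via rank(M_{q-1}∘⋯∘M_p): M ≅ I[1,1], I[1,2], I[1,5], I[5,5]^3.
μ_θ-semistable layers: μ^(1)=18; μ^(2)=43/3; μ^(3)=25/2; μ^(4)=-37

((1, 0, 0, 0, 0); (0, 0, 1, 1, 1); (2, 2, 0, 0, 0); (0, 0, 0, 0, 3))


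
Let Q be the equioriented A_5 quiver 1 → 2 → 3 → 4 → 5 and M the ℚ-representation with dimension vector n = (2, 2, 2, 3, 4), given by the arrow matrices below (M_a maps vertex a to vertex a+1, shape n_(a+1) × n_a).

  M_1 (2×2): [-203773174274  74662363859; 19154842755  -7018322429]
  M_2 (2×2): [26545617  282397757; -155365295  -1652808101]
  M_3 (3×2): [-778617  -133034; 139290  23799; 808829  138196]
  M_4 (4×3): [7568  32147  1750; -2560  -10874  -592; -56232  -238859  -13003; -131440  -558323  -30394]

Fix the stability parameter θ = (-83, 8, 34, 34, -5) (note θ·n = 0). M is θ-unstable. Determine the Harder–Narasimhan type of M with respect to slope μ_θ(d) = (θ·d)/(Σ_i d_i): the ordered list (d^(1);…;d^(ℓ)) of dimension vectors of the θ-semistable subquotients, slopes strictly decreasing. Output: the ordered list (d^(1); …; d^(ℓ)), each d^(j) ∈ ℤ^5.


Interval decomposition of M: I[1,5]^2, I[4,4], I[5,5]^2.
HN type (ℓ=5): μ^(1)=34; μ^(2)=21; μ^(3)=8; μ^(4)=-5; μ^(5)=-83

((0, 0, 0, 1, 0); (0, 0, 2, 2, 2); (0, 2, 0, 0, 0); (0, 0, 0, 0, 2); (2, 0, 0, 0, 0))


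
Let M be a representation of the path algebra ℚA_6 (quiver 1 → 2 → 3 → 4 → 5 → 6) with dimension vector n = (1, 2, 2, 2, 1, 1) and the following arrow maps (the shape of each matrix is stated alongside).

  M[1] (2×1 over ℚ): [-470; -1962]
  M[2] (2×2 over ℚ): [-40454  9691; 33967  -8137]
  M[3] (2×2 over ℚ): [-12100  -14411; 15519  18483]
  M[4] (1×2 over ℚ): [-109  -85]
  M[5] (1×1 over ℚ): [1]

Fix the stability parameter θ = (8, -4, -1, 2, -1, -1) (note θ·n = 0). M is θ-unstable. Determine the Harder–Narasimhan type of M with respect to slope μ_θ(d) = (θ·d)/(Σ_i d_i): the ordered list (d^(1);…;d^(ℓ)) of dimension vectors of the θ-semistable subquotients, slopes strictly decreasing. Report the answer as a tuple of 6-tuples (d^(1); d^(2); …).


Interval decomposition of M: I[1,6], I[2,4].
HN type (ℓ=4): μ^(1)=2; μ^(2)=1/2; μ^(3)=-1; μ^(4)=-4

((0, 0, 0, 1, 0, 0); (1, 1, 1, 1, 1, 1); (0, 0, 1, 0, 0, 0); (0, 1, 0, 0, 0, 0))


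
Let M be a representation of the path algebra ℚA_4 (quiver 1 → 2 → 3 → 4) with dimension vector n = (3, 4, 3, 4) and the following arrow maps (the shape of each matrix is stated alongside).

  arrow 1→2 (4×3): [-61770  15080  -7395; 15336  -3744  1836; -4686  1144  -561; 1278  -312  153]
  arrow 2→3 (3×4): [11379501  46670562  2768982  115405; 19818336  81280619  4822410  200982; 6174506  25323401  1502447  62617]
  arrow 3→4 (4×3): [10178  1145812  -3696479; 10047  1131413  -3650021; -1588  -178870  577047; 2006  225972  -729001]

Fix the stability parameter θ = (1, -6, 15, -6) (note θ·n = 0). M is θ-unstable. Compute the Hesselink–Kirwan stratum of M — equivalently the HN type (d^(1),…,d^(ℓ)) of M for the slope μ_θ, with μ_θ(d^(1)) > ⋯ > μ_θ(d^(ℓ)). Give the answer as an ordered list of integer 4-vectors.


Barcode: M ≅ I[1,1]^2, I[1,2], I[2,3], I[2,4]^2, I[4,4]^2. HN layers by μ_θ (5 steps, strictly decreasing):
  μ^(1)=15; μ^(2)=9/2; μ^(3)=1; μ^(4)=-5/2; μ^(5)=-6

((0, 0, 1, 0); (0, 0, 2, 2); (2, 0, 0, 0); (1, 1, 0, 0); (0, 3, 0, 2))


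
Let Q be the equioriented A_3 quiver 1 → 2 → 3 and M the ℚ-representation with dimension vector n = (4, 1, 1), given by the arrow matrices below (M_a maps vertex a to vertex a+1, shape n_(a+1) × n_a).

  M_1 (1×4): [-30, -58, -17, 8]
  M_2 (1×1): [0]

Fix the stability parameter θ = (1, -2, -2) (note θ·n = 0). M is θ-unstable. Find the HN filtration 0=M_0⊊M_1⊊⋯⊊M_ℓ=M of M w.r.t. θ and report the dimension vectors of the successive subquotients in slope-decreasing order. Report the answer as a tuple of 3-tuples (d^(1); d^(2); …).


Via rank(M_{q-1}∘⋯∘M_p): M ≅ I[1,1]^3, I[1,2], I[3,3].
μ_θ-semistable layers: μ^(1)=1; μ^(2)=-1/2; μ^(3)=-2

((3, 0, 0); (1, 1, 0); (0, 0, 1))


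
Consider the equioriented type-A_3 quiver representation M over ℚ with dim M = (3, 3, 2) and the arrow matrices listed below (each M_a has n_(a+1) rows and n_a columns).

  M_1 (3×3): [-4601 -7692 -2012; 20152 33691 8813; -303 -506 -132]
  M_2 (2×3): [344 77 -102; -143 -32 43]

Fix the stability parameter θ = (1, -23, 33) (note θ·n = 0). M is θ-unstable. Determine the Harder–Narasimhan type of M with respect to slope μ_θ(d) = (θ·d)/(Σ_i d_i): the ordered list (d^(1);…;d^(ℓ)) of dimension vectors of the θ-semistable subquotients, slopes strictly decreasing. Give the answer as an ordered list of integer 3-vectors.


Interval decomposition of M: I[1,2], I[1,3]^2.
HN type (ℓ=2): μ^(1)=33; μ^(2)=-11

((0, 0, 2); (3, 3, 0))


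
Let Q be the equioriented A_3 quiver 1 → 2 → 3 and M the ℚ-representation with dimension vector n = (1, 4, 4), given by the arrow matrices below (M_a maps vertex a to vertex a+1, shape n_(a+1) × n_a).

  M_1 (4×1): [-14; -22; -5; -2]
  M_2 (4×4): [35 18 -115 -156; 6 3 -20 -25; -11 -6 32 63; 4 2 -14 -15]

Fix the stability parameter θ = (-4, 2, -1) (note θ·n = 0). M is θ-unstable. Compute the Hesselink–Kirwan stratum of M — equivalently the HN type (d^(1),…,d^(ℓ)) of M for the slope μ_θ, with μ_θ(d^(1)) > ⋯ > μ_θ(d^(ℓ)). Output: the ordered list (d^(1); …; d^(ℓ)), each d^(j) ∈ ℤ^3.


Via rank(M_{q-1}∘⋯∘M_p): M ≅ I[1,3], I[2,3]^3.
μ_θ-semistable layers: μ^(1)=1/2; μ^(2)=-4

((0, 4, 4); (1, 0, 0))


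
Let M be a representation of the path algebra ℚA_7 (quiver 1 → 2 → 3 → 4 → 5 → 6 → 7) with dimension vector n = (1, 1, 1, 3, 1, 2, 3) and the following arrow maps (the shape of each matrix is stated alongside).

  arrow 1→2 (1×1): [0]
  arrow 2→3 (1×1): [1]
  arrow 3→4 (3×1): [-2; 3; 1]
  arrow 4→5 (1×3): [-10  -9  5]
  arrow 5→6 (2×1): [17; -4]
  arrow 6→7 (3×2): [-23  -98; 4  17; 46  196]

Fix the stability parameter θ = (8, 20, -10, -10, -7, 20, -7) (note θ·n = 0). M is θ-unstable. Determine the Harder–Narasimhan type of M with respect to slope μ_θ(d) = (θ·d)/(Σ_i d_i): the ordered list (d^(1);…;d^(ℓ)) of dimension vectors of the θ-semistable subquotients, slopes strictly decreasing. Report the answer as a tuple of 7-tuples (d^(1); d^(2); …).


Via rank(M_{q-1}∘⋯∘M_p): M ≅ I[1,1], I[2,7], I[4,4]^2, I[6,7], I[7,7].
μ_θ-semistable layers: μ^(1)=8; μ^(2)=13/2; μ^(3)=-7/4; μ^(4)=-7; μ^(5)=-10

((1, 0, 0, 0, 0, 0, 0); (0, 0, 0, 0, 0, 2, 2); (0, 1, 1, 1, 1, 0, 0); (0, 0, 0, 0, 0, 0, 1); (0, 0, 0, 2, 0, 0, 0))


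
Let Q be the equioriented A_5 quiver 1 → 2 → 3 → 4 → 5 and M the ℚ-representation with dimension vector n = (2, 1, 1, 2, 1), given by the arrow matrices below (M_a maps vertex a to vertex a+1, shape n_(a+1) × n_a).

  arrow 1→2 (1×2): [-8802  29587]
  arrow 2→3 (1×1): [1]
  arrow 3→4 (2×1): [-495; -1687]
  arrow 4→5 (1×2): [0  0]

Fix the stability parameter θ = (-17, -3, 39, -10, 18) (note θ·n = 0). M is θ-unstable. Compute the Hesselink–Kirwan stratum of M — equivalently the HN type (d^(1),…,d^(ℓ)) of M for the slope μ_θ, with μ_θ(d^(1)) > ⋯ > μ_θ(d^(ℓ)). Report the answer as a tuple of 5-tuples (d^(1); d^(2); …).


Barcode: M ≅ I[1,1], I[1,4], I[4,4], I[5,5]. HN layers by μ_θ (5 steps, strictly decreasing):
  μ^(1)=18; μ^(2)=29/2; μ^(3)=-3; μ^(4)=-10; μ^(5)=-17

((0, 0, 0, 0, 1); (0, 0, 1, 1, 0); (0, 1, 0, 0, 0); (0, 0, 0, 1, 0); (2, 0, 0, 0, 0))


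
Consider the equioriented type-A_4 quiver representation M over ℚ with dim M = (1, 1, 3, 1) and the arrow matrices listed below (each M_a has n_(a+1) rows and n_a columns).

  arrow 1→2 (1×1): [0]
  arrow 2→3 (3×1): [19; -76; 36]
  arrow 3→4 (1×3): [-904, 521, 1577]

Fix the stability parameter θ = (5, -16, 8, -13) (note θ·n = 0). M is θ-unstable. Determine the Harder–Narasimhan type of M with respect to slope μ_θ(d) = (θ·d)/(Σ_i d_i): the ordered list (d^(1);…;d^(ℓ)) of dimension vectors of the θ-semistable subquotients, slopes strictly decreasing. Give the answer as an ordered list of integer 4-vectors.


Interval decomposition of M: I[1,1], I[2,3], I[3,3], I[3,4].
HN type (ℓ=4): μ^(1)=8; μ^(2)=5; μ^(3)=-5/2; μ^(4)=-16

((0, 0, 2, 0); (1, 0, 0, 0); (0, 0, 1, 1); (0, 1, 0, 0))


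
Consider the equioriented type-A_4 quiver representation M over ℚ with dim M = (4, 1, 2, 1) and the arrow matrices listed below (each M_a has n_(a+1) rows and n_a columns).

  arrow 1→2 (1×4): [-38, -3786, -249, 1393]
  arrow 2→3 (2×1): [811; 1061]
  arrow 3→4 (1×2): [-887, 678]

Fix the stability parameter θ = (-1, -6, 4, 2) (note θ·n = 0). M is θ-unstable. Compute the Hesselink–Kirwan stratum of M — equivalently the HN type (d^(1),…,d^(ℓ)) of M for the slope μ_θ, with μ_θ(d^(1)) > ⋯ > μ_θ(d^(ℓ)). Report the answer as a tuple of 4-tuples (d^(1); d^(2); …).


Via rank(M_{q-1}∘⋯∘M_p): M ≅ I[1,1]^3, I[1,4], I[3,3].
μ_θ-semistable layers: μ^(1)=4; μ^(2)=3; μ^(3)=-1; μ^(4)=-7/2

((0, 0, 1, 0); (0, 0, 1, 1); (3, 0, 0, 0); (1, 1, 0, 0))


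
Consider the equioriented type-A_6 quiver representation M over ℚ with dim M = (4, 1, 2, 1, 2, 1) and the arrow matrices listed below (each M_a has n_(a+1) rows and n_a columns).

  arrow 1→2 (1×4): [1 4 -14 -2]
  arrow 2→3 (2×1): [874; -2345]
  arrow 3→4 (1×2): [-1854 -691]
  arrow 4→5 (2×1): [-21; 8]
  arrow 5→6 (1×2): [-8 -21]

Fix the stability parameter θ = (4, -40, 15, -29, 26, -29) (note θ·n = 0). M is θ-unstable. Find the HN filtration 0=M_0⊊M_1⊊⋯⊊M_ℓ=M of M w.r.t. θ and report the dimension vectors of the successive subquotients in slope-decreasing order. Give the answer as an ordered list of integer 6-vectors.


Via rank(M_{q-1}∘⋯∘M_p): M ≅ I[1,1]^3, I[1,5], I[3,3], I[5,6].
μ_θ-semistable layers: μ^(1)=26; μ^(2)=15; μ^(3)=4; μ^(4)=-3/2; μ^(5)=-7; μ^(6)=-18

((0, 0, 0, 0, 1, 0); (0, 0, 1, 0, 0, 0); (3, 0, 0, 0, 0, 0); (0, 0, 0, 0, 1, 1); (0, 0, 1, 1, 0, 0); (1, 1, 0, 0, 0, 0))


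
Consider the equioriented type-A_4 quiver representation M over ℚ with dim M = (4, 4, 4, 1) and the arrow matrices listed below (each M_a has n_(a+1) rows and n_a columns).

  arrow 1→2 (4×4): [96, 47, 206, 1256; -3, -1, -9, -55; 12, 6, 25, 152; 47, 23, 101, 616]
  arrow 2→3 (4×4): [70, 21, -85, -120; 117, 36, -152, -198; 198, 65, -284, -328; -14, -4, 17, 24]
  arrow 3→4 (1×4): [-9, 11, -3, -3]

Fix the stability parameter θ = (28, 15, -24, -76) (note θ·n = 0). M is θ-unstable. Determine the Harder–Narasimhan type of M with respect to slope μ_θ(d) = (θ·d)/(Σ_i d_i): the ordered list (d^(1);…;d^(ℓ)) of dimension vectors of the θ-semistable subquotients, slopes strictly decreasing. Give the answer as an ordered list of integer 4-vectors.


Interval decomposition of M: I[1,3]^3, I[1,4].
HN type (ℓ=2): μ^(1)=19/3; μ^(2)=-57/4

((3, 3, 3, 0); (1, 1, 1, 1))


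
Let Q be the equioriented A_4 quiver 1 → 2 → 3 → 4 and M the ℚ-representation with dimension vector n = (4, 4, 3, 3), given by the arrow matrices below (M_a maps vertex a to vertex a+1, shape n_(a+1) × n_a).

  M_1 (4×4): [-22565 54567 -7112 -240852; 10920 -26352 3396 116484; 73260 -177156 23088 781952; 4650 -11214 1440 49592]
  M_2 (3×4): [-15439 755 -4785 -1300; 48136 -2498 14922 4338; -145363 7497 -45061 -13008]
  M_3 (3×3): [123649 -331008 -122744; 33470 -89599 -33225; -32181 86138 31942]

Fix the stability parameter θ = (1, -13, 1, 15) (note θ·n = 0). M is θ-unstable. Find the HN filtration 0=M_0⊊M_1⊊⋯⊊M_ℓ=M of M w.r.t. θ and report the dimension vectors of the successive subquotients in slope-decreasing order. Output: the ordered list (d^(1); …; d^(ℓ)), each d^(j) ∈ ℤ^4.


Via rank(M_{q-1}∘⋯∘M_p): M ≅ I[1,1]^2, I[1,4]^2, I[2,2], I[2,4].
μ_θ-semistable layers: μ^(1)=15; μ^(2)=1; μ^(3)=-6; μ^(4)=-13

((0, 0, 0, 3); (2, 0, 3, 0); (2, 2, 0, 0); (0, 2, 0, 0))


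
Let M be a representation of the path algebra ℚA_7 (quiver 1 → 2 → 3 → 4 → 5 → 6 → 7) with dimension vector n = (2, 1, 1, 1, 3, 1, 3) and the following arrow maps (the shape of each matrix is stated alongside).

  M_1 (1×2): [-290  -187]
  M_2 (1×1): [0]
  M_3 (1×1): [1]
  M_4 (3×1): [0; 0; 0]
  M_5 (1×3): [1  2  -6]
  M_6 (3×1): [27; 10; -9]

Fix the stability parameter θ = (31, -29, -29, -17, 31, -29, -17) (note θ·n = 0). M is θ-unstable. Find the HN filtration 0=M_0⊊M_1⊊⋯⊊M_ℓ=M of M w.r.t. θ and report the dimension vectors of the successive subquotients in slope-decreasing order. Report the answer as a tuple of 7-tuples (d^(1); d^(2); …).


Via rank(M_{q-1}∘⋯∘M_p): M ≅ I[1,1], I[1,2], I[3,4], I[5,5]^2, I[5,7], I[7,7]^2.
μ_θ-semistable layers: μ^(1)=31; μ^(2)=1; μ^(3)=-5; μ^(4)=-17; μ^(5)=-29

((1, 0, 0, 0, 2, 0, 0); (1, 1, 0, 0, 0, 0, 0); (0, 0, 0, 0, 1, 1, 1); (0, 0, 0, 1, 0, 0, 2); (0, 0, 1, 0, 0, 0, 0))


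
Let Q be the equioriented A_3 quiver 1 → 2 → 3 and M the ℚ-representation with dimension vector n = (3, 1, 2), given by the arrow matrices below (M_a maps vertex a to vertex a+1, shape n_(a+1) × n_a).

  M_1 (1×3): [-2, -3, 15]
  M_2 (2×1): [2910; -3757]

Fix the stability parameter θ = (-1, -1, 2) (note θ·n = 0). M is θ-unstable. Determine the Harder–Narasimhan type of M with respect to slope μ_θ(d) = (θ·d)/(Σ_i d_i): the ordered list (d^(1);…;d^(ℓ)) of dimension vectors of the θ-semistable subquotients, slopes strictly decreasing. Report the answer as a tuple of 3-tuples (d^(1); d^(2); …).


Via rank(M_{q-1}∘⋯∘M_p): M ≅ I[1,1]^2, I[1,3], I[3,3].
μ_θ-semistable layers: μ^(1)=2; μ^(2)=-1

((0, 0, 2); (3, 1, 0))


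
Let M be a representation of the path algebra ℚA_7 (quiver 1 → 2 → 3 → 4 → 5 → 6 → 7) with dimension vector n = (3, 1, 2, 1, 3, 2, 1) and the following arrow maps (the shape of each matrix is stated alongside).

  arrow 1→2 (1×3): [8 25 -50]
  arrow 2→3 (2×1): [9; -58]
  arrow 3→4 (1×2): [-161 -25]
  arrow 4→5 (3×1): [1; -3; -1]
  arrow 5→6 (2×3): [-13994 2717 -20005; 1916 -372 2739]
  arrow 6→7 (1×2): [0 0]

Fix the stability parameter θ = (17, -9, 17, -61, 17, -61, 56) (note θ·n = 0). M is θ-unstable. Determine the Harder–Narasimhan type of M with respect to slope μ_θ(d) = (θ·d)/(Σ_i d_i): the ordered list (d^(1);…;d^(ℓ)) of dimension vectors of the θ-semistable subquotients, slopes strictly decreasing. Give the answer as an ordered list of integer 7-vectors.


Barcode: M ≅ I[1,1]^2, I[1,6], I[3,3], I[5,5], I[5,6], I[7,7]. HN layers by μ_θ (4 steps, strictly decreasing):
  μ^(1)=56; μ^(2)=17; μ^(3)=-40/3; μ^(4)=-22

((0, 0, 0, 0, 0, 0, 1); (2, 0, 1, 0, 1, 0, 0); (1, 1, 1, 1, 1, 1, 0); (0, 0, 0, 0, 1, 1, 0))


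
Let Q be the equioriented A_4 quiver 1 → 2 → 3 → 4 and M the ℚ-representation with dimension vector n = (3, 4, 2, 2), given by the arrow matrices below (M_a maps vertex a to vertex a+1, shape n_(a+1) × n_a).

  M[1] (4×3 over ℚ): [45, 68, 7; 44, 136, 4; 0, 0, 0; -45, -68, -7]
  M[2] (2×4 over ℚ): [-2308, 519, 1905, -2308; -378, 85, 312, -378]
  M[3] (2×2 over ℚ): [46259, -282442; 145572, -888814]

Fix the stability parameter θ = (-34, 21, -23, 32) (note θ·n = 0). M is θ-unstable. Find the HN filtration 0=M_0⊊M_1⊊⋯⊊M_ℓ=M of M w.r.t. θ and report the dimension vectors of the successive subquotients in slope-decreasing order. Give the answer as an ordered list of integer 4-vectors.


Interval decomposition of M: I[1,1], I[1,2], I[1,4], I[2,2], I[2,4].
HN type (ℓ=4): μ^(1)=32; μ^(2)=21; μ^(3)=-1; μ^(4)=-34

((0, 0, 0, 2); (0, 2, 0, 0); (0, 2, 2, 0); (3, 0, 0, 0))


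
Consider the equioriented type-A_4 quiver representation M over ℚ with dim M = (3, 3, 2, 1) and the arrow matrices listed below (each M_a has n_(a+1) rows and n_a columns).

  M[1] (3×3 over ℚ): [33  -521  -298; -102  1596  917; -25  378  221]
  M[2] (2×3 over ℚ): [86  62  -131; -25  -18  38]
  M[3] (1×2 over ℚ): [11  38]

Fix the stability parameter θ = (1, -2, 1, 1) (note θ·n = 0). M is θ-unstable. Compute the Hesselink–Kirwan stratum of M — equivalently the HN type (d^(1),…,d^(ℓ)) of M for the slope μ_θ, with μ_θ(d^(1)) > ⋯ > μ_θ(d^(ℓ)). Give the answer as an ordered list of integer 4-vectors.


Interval decomposition of M: I[1,2], I[1,3], I[1,4].
HN type (ℓ=2): μ^(1)=1; μ^(2)=-1/2

((0, 0, 2, 1); (3, 3, 0, 0))


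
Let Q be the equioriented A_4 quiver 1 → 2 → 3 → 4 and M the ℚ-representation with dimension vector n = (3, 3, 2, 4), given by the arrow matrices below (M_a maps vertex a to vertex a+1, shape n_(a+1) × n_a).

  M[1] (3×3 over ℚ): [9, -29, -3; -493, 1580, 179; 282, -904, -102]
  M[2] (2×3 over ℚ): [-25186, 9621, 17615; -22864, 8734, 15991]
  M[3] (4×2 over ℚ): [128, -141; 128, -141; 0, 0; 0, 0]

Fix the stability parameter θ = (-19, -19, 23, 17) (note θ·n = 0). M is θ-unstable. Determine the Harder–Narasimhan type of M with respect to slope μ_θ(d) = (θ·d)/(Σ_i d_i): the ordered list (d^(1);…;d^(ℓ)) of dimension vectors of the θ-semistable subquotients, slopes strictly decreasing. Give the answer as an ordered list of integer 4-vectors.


Via rank(M_{q-1}∘⋯∘M_p): M ≅ I[1,1], I[1,2], I[1,3], I[2,4], I[4,4]^3.
μ_θ-semistable layers: μ^(1)=23; μ^(2)=20; μ^(3)=17; μ^(4)=-19

((0, 0, 1, 0); (0, 0, 1, 1); (0, 0, 0, 3); (3, 3, 0, 0))


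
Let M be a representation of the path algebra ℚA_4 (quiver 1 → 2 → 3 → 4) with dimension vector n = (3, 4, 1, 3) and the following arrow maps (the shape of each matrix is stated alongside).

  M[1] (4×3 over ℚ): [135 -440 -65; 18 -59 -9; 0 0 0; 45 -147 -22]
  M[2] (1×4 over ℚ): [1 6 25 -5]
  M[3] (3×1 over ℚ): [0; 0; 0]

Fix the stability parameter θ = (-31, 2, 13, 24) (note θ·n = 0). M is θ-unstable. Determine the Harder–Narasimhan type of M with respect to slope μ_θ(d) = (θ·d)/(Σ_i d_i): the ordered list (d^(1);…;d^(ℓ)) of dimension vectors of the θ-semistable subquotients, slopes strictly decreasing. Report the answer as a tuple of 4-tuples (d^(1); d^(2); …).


Via rank(M_{q-1}∘⋯∘M_p): M ≅ I[1,1], I[1,2], I[1,3], I[2,2]^2, I[4,4]^3.
μ_θ-semistable layers: μ^(1)=24; μ^(2)=13; μ^(3)=2; μ^(4)=-31

((0, 0, 0, 3); (0, 0, 1, 0); (0, 4, 0, 0); (3, 0, 0, 0))


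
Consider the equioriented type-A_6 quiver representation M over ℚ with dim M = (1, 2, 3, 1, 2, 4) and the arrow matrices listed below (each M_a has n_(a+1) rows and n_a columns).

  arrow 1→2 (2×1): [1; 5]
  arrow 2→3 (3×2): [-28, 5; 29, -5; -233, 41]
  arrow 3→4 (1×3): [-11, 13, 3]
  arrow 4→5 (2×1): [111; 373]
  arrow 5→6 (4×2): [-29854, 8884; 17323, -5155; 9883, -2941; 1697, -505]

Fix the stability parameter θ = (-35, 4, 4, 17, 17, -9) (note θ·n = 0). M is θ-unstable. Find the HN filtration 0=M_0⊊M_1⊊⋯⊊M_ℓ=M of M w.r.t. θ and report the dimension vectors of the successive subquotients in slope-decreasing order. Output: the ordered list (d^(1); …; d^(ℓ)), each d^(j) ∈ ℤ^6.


Interval decomposition of M: I[1,6], I[2,3], I[3,3], I[5,6], I[6,6]^2.
HN type (ℓ=4): μ^(1)=25/3; μ^(2)=4; μ^(3)=-9; μ^(4)=-35

((0, 0, 0, 1, 1, 1); (0, 2, 3, 0, 1, 1); (0, 0, 0, 0, 0, 2); (1, 0, 0, 0, 0, 0))


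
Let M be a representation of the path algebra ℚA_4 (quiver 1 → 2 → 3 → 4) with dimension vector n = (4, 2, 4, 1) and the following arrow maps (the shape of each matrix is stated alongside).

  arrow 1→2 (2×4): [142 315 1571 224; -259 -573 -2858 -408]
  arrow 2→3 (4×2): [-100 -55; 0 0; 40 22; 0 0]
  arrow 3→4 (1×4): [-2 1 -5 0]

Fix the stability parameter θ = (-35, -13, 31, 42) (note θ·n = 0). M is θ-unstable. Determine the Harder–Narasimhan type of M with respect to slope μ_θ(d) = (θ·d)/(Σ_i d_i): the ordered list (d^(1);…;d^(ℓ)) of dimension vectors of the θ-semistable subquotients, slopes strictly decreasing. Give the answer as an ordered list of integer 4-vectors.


Via rank(M_{q-1}∘⋯∘M_p): M ≅ I[1,1]^2, I[1,2], I[1,3], I[3,3]^2, I[3,4].
μ_θ-semistable layers: μ^(1)=42; μ^(2)=31; μ^(3)=-13; μ^(4)=-35

((0, 0, 0, 1); (0, 0, 4, 0); (0, 2, 0, 0); (4, 0, 0, 0))


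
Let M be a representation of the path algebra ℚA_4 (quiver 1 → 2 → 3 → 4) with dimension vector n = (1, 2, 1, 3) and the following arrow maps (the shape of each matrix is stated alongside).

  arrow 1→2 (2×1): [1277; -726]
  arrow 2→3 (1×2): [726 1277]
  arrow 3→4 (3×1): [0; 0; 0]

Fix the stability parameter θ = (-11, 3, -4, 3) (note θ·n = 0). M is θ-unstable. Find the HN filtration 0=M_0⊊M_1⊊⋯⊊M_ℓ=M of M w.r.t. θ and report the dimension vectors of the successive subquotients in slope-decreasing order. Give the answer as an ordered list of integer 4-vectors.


Interval decomposition of M: I[1,2], I[2,3], I[4,4]^3.
HN type (ℓ=3): μ^(1)=3; μ^(2)=-1/2; μ^(3)=-11

((0, 1, 0, 3); (0, 1, 1, 0); (1, 0, 0, 0))


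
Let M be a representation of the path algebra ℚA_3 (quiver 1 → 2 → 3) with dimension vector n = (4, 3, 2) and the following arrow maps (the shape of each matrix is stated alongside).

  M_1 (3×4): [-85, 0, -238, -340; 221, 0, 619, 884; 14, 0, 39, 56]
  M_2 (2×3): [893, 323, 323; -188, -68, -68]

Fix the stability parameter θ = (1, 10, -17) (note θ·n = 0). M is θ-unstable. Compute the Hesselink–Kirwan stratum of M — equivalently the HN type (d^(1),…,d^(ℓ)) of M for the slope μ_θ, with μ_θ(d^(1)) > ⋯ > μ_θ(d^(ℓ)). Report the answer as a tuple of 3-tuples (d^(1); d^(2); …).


Interval decomposition of M: I[1,1]^2, I[1,2]^2, I[2,3], I[3,3].
HN type (ℓ=4): μ^(1)=10; μ^(2)=1; μ^(3)=-7/2; μ^(4)=-17

((0, 2, 0); (4, 0, 0); (0, 1, 1); (0, 0, 1))


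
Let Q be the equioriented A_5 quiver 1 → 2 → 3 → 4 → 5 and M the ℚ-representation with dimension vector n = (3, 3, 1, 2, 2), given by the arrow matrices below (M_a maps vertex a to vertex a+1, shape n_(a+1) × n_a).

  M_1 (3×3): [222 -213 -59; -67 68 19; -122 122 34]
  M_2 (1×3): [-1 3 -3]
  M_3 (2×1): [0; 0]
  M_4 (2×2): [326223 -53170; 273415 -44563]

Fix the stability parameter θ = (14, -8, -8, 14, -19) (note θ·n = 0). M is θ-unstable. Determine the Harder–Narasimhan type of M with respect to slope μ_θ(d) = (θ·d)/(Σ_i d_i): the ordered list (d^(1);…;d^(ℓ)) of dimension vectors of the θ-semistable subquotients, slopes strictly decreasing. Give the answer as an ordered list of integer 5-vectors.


Interval decomposition of M: I[1,2]^2, I[1,3], I[4,5]^2.
HN type (ℓ=3): μ^(1)=3; μ^(2)=-2/3; μ^(3)=-5/2

((2, 2, 0, 0, 0); (1, 1, 1, 0, 0); (0, 0, 0, 2, 2))


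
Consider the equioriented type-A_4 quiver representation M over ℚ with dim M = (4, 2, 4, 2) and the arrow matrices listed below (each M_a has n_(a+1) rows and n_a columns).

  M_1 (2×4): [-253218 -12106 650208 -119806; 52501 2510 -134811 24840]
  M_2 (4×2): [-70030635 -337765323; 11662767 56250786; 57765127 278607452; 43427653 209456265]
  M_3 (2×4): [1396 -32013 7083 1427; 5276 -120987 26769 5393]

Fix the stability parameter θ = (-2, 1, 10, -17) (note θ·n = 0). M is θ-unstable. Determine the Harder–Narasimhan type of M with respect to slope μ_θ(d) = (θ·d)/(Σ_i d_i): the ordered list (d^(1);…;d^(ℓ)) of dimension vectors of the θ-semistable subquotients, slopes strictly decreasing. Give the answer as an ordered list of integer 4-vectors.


Interval decomposition of M: I[1,1]^2, I[1,4]^2, I[3,3]^2.
HN type (ℓ=2): μ^(1)=10; μ^(2)=-2

((0, 0, 2, 0); (4, 2, 2, 2))


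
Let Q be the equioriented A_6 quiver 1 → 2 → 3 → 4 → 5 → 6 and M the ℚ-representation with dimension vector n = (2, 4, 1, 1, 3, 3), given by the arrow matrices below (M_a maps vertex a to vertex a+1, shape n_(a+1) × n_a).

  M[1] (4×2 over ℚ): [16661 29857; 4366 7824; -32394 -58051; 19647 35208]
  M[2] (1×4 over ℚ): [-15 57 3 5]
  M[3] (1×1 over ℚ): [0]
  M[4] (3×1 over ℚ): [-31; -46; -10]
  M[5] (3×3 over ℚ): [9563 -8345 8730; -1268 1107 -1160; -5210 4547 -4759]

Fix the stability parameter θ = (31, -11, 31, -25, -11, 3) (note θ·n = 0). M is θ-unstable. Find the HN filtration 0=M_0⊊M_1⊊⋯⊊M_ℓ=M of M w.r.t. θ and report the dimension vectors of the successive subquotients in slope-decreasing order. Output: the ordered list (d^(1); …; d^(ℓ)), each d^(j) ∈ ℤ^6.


Interval decomposition of M: I[1,2]^2, I[2,2], I[2,3], I[4,6], I[5,6]^2.
HN type (ℓ=5): μ^(1)=31; μ^(2)=10; μ^(3)=3; μ^(4)=-11; μ^(5)=-25

((0, 0, 1, 0, 0, 0); (2, 2, 0, 0, 0, 0); (0, 0, 0, 0, 0, 3); (0, 2, 0, 0, 3, 0); (0, 0, 0, 1, 0, 0))


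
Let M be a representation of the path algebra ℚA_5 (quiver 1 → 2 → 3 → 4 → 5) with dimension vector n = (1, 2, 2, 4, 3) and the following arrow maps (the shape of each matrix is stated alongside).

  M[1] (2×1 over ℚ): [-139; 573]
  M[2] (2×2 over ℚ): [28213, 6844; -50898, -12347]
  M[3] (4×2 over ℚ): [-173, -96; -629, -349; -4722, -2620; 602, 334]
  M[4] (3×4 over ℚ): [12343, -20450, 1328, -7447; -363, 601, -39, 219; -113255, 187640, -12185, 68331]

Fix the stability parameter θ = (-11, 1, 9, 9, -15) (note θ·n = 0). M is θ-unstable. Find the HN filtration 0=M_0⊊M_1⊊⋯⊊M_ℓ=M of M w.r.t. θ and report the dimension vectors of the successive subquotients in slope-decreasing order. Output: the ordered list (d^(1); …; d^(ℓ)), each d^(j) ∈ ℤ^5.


Barcode: M ≅ I[1,5], I[2,5], I[4,4], I[4,5]. HN layers by μ_θ (4 steps, strictly decreasing):
  μ^(1)=9; μ^(2)=1; μ^(3)=-3; μ^(4)=-11

((0, 0, 0, 1, 0); (0, 2, 2, 2, 2); (0, 0, 0, 1, 1); (1, 0, 0, 0, 0))


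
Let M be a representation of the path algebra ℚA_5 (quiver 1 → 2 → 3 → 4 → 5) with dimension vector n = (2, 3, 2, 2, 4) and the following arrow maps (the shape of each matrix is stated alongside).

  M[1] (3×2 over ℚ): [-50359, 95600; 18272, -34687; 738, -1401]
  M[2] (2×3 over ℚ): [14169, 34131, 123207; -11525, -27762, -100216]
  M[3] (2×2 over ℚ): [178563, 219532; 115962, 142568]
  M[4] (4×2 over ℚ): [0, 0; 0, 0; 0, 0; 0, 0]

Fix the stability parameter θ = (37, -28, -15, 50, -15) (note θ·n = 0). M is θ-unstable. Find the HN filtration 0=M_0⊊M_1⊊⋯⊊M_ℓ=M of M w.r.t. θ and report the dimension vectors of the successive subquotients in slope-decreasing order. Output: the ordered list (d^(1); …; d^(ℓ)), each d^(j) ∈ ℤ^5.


Via rank(M_{q-1}∘⋯∘M_p): M ≅ I[1,3], I[1,4], I[2,2], I[4,4], I[5,5]^4.
μ_θ-semistable layers: μ^(1)=50; μ^(2)=-2; μ^(3)=-15; μ^(4)=-28

((0, 0, 0, 2, 0); (2, 2, 2, 0, 0); (0, 0, 0, 0, 4); (0, 1, 0, 0, 0))


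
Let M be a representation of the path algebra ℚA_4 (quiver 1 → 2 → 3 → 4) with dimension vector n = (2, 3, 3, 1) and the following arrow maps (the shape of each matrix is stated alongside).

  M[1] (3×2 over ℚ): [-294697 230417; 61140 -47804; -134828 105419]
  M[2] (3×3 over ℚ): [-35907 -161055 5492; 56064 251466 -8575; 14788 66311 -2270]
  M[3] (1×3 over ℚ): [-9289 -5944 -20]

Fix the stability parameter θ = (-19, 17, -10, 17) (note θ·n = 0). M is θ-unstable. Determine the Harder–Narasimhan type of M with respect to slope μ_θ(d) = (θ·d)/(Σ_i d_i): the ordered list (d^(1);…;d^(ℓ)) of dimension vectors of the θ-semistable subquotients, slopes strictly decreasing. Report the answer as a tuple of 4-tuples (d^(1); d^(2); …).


Barcode: M ≅ I[1,3], I[1,4], I[2,3]. HN layers by μ_θ (3 steps, strictly decreasing):
  μ^(1)=17; μ^(2)=7/2; μ^(3)=-19

((0, 0, 0, 1); (0, 3, 3, 0); (2, 0, 0, 0))


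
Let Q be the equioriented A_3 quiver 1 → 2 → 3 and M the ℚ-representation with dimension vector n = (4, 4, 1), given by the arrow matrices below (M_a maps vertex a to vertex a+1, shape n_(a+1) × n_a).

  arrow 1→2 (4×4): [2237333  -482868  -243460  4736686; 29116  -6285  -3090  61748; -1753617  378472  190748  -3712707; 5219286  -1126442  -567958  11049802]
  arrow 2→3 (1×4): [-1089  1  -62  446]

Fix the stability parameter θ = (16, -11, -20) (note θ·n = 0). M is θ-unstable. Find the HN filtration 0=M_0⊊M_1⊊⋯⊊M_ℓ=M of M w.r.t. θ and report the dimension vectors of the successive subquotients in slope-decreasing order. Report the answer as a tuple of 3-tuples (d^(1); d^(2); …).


Barcode: M ≅ I[1,2]^3, I[1,3]. HN layers by μ_θ (2 steps, strictly decreasing):
  μ^(1)=5/2; μ^(2)=-5

((3, 3, 0); (1, 1, 1))


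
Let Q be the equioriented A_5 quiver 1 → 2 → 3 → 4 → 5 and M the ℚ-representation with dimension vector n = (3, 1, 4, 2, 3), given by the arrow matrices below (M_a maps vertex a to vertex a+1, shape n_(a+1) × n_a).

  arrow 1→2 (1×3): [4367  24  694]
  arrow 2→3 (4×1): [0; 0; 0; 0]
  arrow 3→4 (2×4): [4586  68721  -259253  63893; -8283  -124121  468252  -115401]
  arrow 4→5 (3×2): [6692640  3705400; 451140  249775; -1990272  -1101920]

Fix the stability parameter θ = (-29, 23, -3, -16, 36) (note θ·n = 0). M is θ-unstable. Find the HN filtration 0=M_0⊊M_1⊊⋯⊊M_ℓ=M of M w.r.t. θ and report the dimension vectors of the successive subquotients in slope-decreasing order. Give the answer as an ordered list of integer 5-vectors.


Barcode: M ≅ I[1,1]^2, I[1,2], I[3,3]^2, I[3,4], I[3,5], I[5,5]^2. HN layers by μ_θ (5 steps, strictly decreasing):
  μ^(1)=36; μ^(2)=23; μ^(3)=-3; μ^(4)=-19/2; μ^(5)=-29

((0, 0, 0, 0, 3); (0, 1, 0, 0, 0); (0, 0, 2, 0, 0); (0, 0, 2, 2, 0); (3, 0, 0, 0, 0))


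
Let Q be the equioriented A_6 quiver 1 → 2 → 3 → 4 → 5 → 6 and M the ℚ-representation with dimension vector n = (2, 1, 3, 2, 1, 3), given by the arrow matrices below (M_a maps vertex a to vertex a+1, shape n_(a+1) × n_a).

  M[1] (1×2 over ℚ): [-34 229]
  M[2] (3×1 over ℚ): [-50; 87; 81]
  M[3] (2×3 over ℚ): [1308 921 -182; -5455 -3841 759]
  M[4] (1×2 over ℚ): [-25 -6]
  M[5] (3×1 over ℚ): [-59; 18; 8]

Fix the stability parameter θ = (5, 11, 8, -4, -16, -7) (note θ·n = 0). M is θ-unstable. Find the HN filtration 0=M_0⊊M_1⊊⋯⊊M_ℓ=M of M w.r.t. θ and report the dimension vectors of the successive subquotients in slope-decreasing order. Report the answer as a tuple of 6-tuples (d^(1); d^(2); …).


Interval decomposition of M: I[1,1], I[1,6], I[3,3], I[3,4], I[6,6]^2.
HN type (ℓ=5): μ^(1)=8; μ^(2)=5; μ^(3)=2; μ^(4)=-1/2; μ^(5)=-7

((0, 0, 1, 0, 0, 0); (1, 0, 0, 0, 0, 0); (0, 0, 1, 1, 0, 0); (1, 1, 1, 1, 1, 1); (0, 0, 0, 0, 0, 2))


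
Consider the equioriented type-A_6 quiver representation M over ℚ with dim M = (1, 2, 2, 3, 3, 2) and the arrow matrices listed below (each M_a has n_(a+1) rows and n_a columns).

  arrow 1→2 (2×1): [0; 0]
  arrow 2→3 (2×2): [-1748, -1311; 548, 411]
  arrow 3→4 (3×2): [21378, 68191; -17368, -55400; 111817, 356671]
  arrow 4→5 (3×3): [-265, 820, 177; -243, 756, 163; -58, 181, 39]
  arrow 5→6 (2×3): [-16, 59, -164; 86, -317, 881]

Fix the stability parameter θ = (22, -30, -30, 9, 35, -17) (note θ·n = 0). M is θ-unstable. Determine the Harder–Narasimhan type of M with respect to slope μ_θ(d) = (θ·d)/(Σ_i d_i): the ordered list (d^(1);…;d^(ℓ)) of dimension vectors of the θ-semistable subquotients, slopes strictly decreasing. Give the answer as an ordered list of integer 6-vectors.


Via rank(M_{q-1}∘⋯∘M_p): M ≅ I[1,1], I[2,2], I[2,6], I[3,6], I[4,4], I[5,5].
μ_θ-semistable layers: μ^(1)=35; μ^(2)=22; μ^(3)=9; μ^(4)=-30

((0, 0, 0, 0, 1, 0); (1, 0, 0, 0, 0, 0); (0, 0, 0, 3, 2, 2); (0, 2, 2, 0, 0, 0))


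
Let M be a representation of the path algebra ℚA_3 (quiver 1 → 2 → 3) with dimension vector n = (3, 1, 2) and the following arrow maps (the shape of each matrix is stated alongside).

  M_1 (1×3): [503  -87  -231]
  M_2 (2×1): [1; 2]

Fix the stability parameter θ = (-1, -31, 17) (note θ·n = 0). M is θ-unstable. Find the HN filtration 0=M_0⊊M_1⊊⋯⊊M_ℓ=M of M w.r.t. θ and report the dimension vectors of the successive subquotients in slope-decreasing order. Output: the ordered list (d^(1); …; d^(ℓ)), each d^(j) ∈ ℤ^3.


Via rank(M_{q-1}∘⋯∘M_p): M ≅ I[1,1]^2, I[1,3], I[3,3].
μ_θ-semistable layers: μ^(1)=17; μ^(2)=-1; μ^(3)=-16

((0, 0, 2); (2, 0, 0); (1, 1, 0))


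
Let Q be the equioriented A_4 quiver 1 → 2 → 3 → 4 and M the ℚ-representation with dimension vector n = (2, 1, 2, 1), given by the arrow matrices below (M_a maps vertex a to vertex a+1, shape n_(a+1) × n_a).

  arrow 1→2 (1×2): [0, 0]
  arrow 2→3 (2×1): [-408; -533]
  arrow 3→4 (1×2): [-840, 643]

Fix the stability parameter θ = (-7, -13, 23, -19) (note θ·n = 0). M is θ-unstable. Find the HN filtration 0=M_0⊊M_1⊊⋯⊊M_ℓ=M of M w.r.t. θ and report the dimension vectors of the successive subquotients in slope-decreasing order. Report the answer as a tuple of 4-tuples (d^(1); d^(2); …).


Via rank(M_{q-1}∘⋯∘M_p): M ≅ I[1,1]^2, I[2,4], I[3,3].
μ_θ-semistable layers: μ^(1)=23; μ^(2)=2; μ^(3)=-7; μ^(4)=-13

((0, 0, 1, 0); (0, 0, 1, 1); (2, 0, 0, 0); (0, 1, 0, 0))


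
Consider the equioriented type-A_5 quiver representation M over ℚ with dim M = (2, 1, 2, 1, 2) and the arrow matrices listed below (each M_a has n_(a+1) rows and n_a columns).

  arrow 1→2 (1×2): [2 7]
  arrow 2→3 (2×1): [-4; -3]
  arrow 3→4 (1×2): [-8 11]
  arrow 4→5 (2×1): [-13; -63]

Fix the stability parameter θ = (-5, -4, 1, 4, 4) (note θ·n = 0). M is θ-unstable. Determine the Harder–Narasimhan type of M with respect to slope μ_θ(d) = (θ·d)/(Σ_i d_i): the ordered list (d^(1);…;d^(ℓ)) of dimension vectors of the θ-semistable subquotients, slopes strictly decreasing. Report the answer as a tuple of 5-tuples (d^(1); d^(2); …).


Via rank(M_{q-1}∘⋯∘M_p): M ≅ I[1,1], I[1,5], I[3,3], I[5,5].
μ_θ-semistable layers: μ^(1)=4; μ^(2)=1; μ^(3)=-4; μ^(4)=-5

((0, 0, 0, 1, 2); (0, 0, 2, 0, 0); (0, 1, 0, 0, 0); (2, 0, 0, 0, 0))


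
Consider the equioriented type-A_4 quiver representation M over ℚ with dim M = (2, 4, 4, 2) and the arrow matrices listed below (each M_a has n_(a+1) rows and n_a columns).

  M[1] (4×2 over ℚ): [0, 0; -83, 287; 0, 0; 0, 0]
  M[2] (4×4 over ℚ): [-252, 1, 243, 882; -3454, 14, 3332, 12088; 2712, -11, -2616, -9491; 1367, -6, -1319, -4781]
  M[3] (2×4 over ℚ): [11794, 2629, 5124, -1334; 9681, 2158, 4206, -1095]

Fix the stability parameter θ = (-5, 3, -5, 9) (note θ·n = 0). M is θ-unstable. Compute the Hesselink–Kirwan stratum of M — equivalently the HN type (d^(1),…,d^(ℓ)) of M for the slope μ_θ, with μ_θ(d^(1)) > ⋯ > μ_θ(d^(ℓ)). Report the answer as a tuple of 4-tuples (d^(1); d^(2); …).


Barcode: M ≅ I[1,1], I[1,4], I[2,3]^2, I[2,4]. HN layers by μ_θ (3 steps, strictly decreasing):
  μ^(1)=9; μ^(2)=-1; μ^(3)=-5

((0, 0, 0, 2); (0, 4, 4, 0); (2, 0, 0, 0))
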